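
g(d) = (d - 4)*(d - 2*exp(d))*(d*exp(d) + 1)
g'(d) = (1 - 2*exp(d))*(d - 4)*(d*exp(d) + 1) + (d - 4)*(d - 2*exp(d))*(d*exp(d) + exp(d)) + (d - 2*exp(d))*(d*exp(d) + 1) = (d - 4)*(d + 1)*(d - 2*exp(d))*exp(d) - (d - 4)*(d*exp(d) + 1)*(2*exp(d) - 1) + (d - 2*exp(d))*(d*exp(d) + 1)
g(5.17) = -369283.12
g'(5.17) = -1129579.01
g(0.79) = 31.82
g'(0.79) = 65.85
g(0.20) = 10.60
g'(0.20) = 16.52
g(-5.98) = 58.83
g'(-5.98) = -16.43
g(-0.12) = 6.97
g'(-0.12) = 7.25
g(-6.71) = 71.30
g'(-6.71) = -17.75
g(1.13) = 65.34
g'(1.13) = 140.03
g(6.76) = -27664106.27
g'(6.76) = -69531040.23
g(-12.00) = 191.99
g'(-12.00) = -28.01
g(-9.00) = 116.87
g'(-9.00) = -22.09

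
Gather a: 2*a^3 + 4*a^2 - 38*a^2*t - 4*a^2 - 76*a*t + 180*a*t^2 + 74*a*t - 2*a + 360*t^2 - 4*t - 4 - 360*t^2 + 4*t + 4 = 2*a^3 - 38*a^2*t + a*(180*t^2 - 2*t - 2)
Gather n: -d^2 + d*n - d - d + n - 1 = -d^2 - 2*d + n*(d + 1) - 1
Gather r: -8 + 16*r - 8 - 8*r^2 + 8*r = -8*r^2 + 24*r - 16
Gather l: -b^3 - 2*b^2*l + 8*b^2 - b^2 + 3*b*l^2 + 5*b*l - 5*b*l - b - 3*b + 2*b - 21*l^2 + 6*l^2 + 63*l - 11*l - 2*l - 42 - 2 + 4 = -b^3 + 7*b^2 - 2*b + l^2*(3*b - 15) + l*(50 - 2*b^2) - 40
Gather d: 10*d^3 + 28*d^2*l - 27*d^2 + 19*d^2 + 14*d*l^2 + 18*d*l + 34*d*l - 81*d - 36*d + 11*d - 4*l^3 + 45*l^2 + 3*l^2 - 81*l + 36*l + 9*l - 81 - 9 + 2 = 10*d^3 + d^2*(28*l - 8) + d*(14*l^2 + 52*l - 106) - 4*l^3 + 48*l^2 - 36*l - 88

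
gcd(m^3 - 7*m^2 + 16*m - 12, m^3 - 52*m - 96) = 1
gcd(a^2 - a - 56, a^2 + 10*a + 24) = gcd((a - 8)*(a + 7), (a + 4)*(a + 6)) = 1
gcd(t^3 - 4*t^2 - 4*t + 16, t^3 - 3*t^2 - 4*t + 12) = t^2 - 4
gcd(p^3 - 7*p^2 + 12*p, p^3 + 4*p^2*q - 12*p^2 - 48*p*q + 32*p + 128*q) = p - 4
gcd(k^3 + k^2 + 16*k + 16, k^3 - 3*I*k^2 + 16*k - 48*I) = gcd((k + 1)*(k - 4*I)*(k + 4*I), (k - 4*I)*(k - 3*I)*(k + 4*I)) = k^2 + 16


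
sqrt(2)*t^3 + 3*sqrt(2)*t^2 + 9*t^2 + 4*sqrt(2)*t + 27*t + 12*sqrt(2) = (t + 3)*(t + 4*sqrt(2))*(sqrt(2)*t + 1)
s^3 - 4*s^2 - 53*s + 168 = (s - 8)*(s - 3)*(s + 7)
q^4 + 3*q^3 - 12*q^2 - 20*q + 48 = (q - 2)^2*(q + 3)*(q + 4)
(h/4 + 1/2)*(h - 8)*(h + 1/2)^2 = h^4/4 - 5*h^3/4 - 87*h^2/16 - 35*h/8 - 1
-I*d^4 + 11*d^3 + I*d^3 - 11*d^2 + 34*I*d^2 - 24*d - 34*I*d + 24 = (d + I)*(d + 4*I)*(d + 6*I)*(-I*d + I)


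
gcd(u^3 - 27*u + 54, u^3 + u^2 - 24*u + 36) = u^2 + 3*u - 18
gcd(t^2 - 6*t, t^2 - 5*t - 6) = t - 6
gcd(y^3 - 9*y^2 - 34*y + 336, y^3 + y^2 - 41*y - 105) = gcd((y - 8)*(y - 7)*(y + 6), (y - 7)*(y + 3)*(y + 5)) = y - 7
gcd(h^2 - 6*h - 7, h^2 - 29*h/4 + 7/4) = h - 7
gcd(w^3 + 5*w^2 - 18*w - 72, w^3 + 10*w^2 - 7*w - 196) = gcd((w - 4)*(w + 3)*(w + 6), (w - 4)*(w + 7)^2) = w - 4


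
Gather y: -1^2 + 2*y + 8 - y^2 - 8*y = -y^2 - 6*y + 7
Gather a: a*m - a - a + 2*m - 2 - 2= a*(m - 2) + 2*m - 4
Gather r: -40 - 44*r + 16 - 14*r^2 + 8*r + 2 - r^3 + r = -r^3 - 14*r^2 - 35*r - 22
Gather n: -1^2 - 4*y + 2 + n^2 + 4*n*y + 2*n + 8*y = n^2 + n*(4*y + 2) + 4*y + 1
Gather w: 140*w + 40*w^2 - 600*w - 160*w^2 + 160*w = -120*w^2 - 300*w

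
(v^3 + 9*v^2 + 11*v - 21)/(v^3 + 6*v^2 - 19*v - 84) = (v - 1)/(v - 4)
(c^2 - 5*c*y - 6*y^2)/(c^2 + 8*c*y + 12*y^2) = (c^2 - 5*c*y - 6*y^2)/(c^2 + 8*c*y + 12*y^2)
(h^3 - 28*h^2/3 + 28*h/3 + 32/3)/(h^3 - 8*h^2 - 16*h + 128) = (3*h^2 - 4*h - 4)/(3*(h^2 - 16))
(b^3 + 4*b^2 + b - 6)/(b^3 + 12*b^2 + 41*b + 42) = (b - 1)/(b + 7)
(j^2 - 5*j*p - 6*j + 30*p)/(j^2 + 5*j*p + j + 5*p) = (j^2 - 5*j*p - 6*j + 30*p)/(j^2 + 5*j*p + j + 5*p)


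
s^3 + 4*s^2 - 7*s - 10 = (s - 2)*(s + 1)*(s + 5)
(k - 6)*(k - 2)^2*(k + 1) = k^4 - 9*k^3 + 18*k^2 + 4*k - 24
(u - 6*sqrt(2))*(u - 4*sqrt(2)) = u^2 - 10*sqrt(2)*u + 48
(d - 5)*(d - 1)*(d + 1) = d^3 - 5*d^2 - d + 5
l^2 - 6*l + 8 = (l - 4)*(l - 2)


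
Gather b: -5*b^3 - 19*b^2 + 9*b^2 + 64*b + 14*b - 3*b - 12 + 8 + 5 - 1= -5*b^3 - 10*b^2 + 75*b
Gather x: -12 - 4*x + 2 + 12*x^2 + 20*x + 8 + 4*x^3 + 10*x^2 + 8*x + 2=4*x^3 + 22*x^2 + 24*x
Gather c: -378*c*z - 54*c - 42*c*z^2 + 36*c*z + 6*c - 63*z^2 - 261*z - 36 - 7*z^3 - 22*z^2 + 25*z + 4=c*(-42*z^2 - 342*z - 48) - 7*z^3 - 85*z^2 - 236*z - 32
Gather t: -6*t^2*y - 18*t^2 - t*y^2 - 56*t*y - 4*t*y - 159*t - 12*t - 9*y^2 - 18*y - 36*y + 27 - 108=t^2*(-6*y - 18) + t*(-y^2 - 60*y - 171) - 9*y^2 - 54*y - 81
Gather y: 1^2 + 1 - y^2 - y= -y^2 - y + 2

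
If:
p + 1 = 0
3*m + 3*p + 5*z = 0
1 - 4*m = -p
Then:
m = 0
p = -1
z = 3/5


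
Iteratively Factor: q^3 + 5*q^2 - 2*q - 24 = (q - 2)*(q^2 + 7*q + 12) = (q - 2)*(q + 3)*(q + 4)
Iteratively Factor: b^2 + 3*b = (b + 3)*(b)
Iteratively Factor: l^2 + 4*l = (l)*(l + 4)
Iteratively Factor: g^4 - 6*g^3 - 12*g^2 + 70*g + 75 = (g + 1)*(g^3 - 7*g^2 - 5*g + 75) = (g + 1)*(g + 3)*(g^2 - 10*g + 25) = (g - 5)*(g + 1)*(g + 3)*(g - 5)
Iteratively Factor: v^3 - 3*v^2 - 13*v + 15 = (v + 3)*(v^2 - 6*v + 5) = (v - 5)*(v + 3)*(v - 1)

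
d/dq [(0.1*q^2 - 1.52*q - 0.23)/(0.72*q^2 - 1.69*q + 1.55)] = (0.9254*q^2 + 0.6412*q - 2.7447)/(0.5184*q^4 - 2.4336*q^3 + 5.0881*q^2 - 5.239*q + 2.4025)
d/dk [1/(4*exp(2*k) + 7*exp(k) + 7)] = (-8*exp(k) - 7)*exp(k)/(4*exp(2*k) + 7*exp(k) + 7)^2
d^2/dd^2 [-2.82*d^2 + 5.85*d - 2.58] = -5.64000000000000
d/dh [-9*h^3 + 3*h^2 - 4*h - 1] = -27*h^2 + 6*h - 4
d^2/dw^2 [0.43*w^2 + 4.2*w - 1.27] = 0.860000000000000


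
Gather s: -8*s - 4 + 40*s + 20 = 32*s + 16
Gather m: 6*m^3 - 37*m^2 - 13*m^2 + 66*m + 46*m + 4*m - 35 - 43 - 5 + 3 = 6*m^3 - 50*m^2 + 116*m - 80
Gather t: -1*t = -t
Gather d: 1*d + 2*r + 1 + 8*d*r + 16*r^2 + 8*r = d*(8*r + 1) + 16*r^2 + 10*r + 1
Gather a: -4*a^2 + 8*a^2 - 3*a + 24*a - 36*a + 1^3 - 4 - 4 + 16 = 4*a^2 - 15*a + 9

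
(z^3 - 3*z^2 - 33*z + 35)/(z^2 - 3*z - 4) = (-z^3 + 3*z^2 + 33*z - 35)/(-z^2 + 3*z + 4)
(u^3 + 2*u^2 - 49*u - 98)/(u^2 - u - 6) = (u^2 - 49)/(u - 3)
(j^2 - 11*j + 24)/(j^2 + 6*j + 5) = (j^2 - 11*j + 24)/(j^2 + 6*j + 5)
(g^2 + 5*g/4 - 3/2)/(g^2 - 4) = (g - 3/4)/(g - 2)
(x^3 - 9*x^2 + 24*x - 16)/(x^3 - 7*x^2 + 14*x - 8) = (x - 4)/(x - 2)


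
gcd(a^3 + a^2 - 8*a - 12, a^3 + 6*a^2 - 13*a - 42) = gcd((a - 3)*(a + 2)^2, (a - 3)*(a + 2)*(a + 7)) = a^2 - a - 6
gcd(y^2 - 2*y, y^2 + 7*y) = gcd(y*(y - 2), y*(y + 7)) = y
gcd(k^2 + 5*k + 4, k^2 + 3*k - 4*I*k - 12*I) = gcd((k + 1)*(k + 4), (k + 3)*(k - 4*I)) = 1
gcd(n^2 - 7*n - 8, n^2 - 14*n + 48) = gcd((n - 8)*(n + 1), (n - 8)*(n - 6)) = n - 8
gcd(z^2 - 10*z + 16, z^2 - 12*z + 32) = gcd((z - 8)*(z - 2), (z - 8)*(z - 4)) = z - 8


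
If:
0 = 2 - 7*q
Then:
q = 2/7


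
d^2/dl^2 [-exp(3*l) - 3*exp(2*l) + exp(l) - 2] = (-9*exp(2*l) - 12*exp(l) + 1)*exp(l)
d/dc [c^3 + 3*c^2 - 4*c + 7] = 3*c^2 + 6*c - 4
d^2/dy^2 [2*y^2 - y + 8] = 4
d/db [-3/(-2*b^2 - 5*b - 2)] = 3*(-4*b - 5)/(2*b^2 + 5*b + 2)^2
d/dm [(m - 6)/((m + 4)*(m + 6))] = (-m^2 + 12*m + 84)/(m^4 + 20*m^3 + 148*m^2 + 480*m + 576)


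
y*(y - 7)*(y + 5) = y^3 - 2*y^2 - 35*y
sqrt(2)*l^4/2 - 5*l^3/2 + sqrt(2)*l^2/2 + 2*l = l*(l - 2*sqrt(2))*(l - sqrt(2))*(sqrt(2)*l/2 + 1/2)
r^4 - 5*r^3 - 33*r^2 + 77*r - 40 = (r - 8)*(r - 1)^2*(r + 5)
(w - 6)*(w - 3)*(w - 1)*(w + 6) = w^4 - 4*w^3 - 33*w^2 + 144*w - 108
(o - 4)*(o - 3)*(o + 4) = o^3 - 3*o^2 - 16*o + 48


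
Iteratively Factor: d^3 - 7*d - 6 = (d - 3)*(d^2 + 3*d + 2) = (d - 3)*(d + 1)*(d + 2)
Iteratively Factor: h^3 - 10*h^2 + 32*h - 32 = (h - 4)*(h^2 - 6*h + 8) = (h - 4)*(h - 2)*(h - 4)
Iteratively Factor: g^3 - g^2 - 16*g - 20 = (g + 2)*(g^2 - 3*g - 10) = (g + 2)^2*(g - 5)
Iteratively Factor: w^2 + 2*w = (w)*(w + 2)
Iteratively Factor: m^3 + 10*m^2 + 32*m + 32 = (m + 4)*(m^2 + 6*m + 8) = (m + 4)^2*(m + 2)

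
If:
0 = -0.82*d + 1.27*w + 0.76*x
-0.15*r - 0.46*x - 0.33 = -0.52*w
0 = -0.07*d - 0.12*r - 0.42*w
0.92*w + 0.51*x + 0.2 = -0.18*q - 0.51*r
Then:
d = 1.42393016709279*x + 0.432943364066011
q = 1.06251129877844*x + 0.947784578566325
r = -1.95399567848627*x - 1.23093411843702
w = 0.320962785052039*x + 0.279538235066243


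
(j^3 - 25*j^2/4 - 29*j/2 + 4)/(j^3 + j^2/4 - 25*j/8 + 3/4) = 2*(j - 8)/(2*j - 3)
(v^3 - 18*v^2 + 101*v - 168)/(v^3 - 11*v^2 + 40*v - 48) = (v^2 - 15*v + 56)/(v^2 - 8*v + 16)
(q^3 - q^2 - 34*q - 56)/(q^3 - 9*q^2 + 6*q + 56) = (q + 4)/(q - 4)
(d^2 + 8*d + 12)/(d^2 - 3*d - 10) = (d + 6)/(d - 5)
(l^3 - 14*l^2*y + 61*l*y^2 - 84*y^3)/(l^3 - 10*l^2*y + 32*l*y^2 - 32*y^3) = (l^2 - 10*l*y + 21*y^2)/(l^2 - 6*l*y + 8*y^2)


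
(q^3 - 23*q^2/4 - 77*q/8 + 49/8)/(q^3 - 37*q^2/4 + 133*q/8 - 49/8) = (4*q + 7)/(4*q - 7)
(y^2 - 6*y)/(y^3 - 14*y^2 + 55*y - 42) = y/(y^2 - 8*y + 7)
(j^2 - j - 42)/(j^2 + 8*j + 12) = (j - 7)/(j + 2)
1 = 1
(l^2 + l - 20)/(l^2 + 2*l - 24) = (l + 5)/(l + 6)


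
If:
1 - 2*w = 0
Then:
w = 1/2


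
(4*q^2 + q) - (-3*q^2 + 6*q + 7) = 7*q^2 - 5*q - 7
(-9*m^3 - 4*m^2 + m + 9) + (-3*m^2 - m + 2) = -9*m^3 - 7*m^2 + 11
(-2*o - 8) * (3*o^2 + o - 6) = -6*o^3 - 26*o^2 + 4*o + 48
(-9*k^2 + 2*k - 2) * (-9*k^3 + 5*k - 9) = 81*k^5 - 18*k^4 - 27*k^3 + 91*k^2 - 28*k + 18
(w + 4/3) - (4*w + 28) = -3*w - 80/3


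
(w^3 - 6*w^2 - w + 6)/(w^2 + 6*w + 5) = (w^2 - 7*w + 6)/(w + 5)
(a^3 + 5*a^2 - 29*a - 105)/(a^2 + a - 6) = (a^2 + 2*a - 35)/(a - 2)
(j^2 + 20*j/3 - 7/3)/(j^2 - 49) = (j - 1/3)/(j - 7)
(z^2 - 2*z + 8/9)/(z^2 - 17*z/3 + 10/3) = (z - 4/3)/(z - 5)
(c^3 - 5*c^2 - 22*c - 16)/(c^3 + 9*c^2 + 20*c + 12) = (c - 8)/(c + 6)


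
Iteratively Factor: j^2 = (j)*(j)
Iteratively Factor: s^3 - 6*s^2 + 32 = (s + 2)*(s^2 - 8*s + 16) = (s - 4)*(s + 2)*(s - 4)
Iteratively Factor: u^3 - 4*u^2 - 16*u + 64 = (u - 4)*(u^2 - 16) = (u - 4)*(u + 4)*(u - 4)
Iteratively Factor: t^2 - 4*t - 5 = (t + 1)*(t - 5)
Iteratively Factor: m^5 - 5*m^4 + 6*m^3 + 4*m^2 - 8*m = (m - 2)*(m^4 - 3*m^3 + 4*m) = (m - 2)^2*(m^3 - m^2 - 2*m) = m*(m - 2)^2*(m^2 - m - 2) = m*(m - 2)^3*(m + 1)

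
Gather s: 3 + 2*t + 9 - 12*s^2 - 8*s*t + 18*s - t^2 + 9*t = -12*s^2 + s*(18 - 8*t) - t^2 + 11*t + 12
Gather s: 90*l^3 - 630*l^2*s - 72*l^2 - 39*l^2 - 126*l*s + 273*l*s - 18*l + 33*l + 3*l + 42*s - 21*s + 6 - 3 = 90*l^3 - 111*l^2 + 18*l + s*(-630*l^2 + 147*l + 21) + 3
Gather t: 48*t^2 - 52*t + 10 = 48*t^2 - 52*t + 10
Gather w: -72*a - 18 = -72*a - 18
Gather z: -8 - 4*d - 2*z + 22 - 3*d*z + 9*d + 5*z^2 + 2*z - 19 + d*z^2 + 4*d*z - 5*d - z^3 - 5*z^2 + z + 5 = d*z^2 - z^3 + z*(d + 1)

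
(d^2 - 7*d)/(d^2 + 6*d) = (d - 7)/(d + 6)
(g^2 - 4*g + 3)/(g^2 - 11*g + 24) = (g - 1)/(g - 8)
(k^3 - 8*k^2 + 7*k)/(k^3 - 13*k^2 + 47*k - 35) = k/(k - 5)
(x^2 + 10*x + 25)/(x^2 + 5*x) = (x + 5)/x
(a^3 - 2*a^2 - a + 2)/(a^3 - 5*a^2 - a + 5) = (a - 2)/(a - 5)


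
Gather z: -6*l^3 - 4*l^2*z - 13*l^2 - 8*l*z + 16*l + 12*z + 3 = -6*l^3 - 13*l^2 + 16*l + z*(-4*l^2 - 8*l + 12) + 3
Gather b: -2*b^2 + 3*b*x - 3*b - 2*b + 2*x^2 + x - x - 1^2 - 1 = -2*b^2 + b*(3*x - 5) + 2*x^2 - 2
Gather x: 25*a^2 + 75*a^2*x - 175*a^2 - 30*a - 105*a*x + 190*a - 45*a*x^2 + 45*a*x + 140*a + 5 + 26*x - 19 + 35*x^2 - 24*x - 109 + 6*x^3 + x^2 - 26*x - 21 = -150*a^2 + 300*a + 6*x^3 + x^2*(36 - 45*a) + x*(75*a^2 - 60*a - 24) - 144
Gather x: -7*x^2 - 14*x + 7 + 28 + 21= -7*x^2 - 14*x + 56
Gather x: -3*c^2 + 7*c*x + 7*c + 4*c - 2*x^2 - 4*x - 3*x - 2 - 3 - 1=-3*c^2 + 11*c - 2*x^2 + x*(7*c - 7) - 6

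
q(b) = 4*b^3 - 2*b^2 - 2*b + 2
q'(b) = 12*b^2 - 4*b - 2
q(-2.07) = -37.91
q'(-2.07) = 57.70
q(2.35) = 38.17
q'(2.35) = 54.87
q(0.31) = 1.31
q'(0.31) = -2.09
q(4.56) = 330.57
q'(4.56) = 229.28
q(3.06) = 91.76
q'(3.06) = 98.12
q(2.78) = 66.92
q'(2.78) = 79.62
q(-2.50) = -68.00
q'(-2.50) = 83.00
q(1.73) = 13.27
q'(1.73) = 26.99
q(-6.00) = -922.00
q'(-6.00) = 454.00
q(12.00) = 6602.00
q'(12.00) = 1678.00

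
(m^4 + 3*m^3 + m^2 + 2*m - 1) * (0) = 0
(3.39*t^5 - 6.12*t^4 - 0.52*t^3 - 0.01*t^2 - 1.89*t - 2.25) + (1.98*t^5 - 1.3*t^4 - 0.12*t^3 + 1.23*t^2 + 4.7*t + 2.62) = 5.37*t^5 - 7.42*t^4 - 0.64*t^3 + 1.22*t^2 + 2.81*t + 0.37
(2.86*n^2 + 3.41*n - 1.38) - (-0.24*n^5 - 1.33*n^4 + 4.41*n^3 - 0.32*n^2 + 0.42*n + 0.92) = 0.24*n^5 + 1.33*n^4 - 4.41*n^3 + 3.18*n^2 + 2.99*n - 2.3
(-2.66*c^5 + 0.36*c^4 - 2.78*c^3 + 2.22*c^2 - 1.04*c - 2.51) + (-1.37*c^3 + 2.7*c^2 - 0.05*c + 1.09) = -2.66*c^5 + 0.36*c^4 - 4.15*c^3 + 4.92*c^2 - 1.09*c - 1.42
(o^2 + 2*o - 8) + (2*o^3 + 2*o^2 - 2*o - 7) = 2*o^3 + 3*o^2 - 15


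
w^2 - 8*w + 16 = (w - 4)^2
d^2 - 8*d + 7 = (d - 7)*(d - 1)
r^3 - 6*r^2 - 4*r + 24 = (r - 6)*(r - 2)*(r + 2)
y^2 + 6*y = y*(y + 6)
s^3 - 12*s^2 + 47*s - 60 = (s - 5)*(s - 4)*(s - 3)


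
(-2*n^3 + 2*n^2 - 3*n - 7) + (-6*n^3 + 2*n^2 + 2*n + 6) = -8*n^3 + 4*n^2 - n - 1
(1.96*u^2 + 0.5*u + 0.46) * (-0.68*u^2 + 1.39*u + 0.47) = -1.3328*u^4 + 2.3844*u^3 + 1.3034*u^2 + 0.8744*u + 0.2162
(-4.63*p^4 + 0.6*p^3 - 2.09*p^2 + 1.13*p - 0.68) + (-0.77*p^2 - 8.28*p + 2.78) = -4.63*p^4 + 0.6*p^3 - 2.86*p^2 - 7.15*p + 2.1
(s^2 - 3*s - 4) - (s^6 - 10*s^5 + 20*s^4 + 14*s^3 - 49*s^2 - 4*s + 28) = -s^6 + 10*s^5 - 20*s^4 - 14*s^3 + 50*s^2 + s - 32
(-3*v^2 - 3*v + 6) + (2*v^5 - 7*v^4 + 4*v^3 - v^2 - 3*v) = 2*v^5 - 7*v^4 + 4*v^3 - 4*v^2 - 6*v + 6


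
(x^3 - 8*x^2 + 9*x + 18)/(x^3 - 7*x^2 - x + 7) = (x^2 - 9*x + 18)/(x^2 - 8*x + 7)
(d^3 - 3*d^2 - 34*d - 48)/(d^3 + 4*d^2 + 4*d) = (d^2 - 5*d - 24)/(d*(d + 2))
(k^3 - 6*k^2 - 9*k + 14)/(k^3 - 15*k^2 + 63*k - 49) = (k + 2)/(k - 7)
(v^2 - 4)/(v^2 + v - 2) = (v - 2)/(v - 1)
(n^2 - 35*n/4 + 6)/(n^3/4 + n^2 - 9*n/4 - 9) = (4*n^2 - 35*n + 24)/(n^3 + 4*n^2 - 9*n - 36)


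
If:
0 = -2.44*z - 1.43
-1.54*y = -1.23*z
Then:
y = -0.47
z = -0.59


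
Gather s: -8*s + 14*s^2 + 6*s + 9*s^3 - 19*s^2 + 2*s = 9*s^3 - 5*s^2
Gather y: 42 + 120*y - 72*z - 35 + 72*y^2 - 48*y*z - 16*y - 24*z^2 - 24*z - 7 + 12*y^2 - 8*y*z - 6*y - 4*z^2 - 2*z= 84*y^2 + y*(98 - 56*z) - 28*z^2 - 98*z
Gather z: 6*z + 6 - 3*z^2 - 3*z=-3*z^2 + 3*z + 6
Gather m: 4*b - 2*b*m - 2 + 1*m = 4*b + m*(1 - 2*b) - 2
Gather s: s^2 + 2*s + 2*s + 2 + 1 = s^2 + 4*s + 3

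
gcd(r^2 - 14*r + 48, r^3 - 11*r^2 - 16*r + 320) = r - 8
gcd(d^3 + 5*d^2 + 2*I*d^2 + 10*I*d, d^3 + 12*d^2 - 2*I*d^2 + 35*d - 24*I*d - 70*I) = d + 5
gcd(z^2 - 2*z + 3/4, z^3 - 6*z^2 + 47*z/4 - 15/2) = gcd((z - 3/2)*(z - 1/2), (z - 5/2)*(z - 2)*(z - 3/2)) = z - 3/2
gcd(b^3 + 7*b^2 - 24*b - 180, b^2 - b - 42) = b + 6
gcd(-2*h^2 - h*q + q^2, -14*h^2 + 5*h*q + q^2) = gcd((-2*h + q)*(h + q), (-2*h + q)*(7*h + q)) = -2*h + q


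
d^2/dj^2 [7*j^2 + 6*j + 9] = 14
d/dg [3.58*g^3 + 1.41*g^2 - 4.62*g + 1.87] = 10.74*g^2 + 2.82*g - 4.62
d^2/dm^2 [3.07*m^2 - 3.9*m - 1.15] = 6.14000000000000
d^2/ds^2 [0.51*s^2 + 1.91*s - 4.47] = 1.02000000000000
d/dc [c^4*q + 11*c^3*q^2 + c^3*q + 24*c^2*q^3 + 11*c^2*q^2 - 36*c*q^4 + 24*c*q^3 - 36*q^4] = q*(4*c^3 + 33*c^2*q + 3*c^2 + 48*c*q^2 + 22*c*q - 36*q^3 + 24*q^2)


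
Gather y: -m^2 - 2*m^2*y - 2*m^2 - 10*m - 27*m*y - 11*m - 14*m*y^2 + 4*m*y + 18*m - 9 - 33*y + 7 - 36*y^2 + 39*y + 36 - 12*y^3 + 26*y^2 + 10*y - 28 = -3*m^2 - 3*m - 12*y^3 + y^2*(-14*m - 10) + y*(-2*m^2 - 23*m + 16) + 6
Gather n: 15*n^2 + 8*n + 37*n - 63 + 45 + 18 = 15*n^2 + 45*n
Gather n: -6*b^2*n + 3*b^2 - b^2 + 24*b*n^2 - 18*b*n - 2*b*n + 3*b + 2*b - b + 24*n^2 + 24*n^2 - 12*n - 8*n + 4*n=2*b^2 + 4*b + n^2*(24*b + 48) + n*(-6*b^2 - 20*b - 16)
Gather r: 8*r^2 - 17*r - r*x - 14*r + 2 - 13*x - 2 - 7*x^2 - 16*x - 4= 8*r^2 + r*(-x - 31) - 7*x^2 - 29*x - 4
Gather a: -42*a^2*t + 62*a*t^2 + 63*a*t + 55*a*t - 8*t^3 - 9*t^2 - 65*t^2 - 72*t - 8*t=-42*a^2*t + a*(62*t^2 + 118*t) - 8*t^3 - 74*t^2 - 80*t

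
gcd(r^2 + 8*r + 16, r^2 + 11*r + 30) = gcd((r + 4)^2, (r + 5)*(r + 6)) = 1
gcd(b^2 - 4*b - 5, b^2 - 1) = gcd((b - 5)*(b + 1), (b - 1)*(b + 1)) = b + 1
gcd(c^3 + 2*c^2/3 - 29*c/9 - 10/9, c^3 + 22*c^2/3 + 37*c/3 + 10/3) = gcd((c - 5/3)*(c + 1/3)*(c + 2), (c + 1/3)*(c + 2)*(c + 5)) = c^2 + 7*c/3 + 2/3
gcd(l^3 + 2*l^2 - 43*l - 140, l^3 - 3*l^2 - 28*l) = l^2 - 3*l - 28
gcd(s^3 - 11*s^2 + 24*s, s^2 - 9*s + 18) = s - 3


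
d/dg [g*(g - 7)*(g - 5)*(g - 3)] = 4*g^3 - 45*g^2 + 142*g - 105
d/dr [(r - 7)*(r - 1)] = 2*r - 8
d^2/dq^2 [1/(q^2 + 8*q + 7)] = 2*(-q^2 - 8*q + 4*(q + 4)^2 - 7)/(q^2 + 8*q + 7)^3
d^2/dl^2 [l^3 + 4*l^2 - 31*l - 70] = 6*l + 8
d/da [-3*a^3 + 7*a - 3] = 7 - 9*a^2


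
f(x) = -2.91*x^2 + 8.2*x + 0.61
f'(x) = 8.2 - 5.82*x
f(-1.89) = -25.28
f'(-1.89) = 19.20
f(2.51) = 2.86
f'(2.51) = -6.41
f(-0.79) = -7.68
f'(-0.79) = 12.80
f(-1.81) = -23.77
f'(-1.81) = 18.73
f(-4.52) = -95.91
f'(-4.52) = 34.51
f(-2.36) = -34.95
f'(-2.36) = 21.94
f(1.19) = 6.25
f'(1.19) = 1.27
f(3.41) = -5.27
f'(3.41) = -11.65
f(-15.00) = -777.14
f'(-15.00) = 95.50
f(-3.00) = -50.18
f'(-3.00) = 25.66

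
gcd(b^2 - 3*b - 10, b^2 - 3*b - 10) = b^2 - 3*b - 10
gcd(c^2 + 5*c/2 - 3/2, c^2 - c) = 1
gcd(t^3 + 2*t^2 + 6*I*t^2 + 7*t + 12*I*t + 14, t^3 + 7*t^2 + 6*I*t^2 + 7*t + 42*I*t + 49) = t^2 + 6*I*t + 7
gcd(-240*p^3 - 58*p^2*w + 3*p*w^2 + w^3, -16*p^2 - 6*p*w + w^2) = 8*p - w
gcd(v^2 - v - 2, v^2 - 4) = v - 2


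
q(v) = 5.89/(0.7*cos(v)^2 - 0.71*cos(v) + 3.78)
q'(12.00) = -0.11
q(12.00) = 1.60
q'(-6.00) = 0.07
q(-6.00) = 1.57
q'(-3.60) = -0.21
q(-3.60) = 1.18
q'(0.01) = 0.00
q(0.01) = 1.56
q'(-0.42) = -0.10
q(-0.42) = 1.59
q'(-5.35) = 0.04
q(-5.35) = 1.63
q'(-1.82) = 0.38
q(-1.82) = 1.47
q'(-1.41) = 0.21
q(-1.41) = 1.60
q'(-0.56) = -0.11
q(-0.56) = 1.60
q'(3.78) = 0.28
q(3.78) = 1.23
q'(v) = 5.89*(1.4*sin(v)*cos(v) - 0.71*sin(v))/(0.7*cos(v)^2 - 0.71*cos(v) + 3.78)^2 = (8.246*cos(v) - 4.1819)*sin(v)/(0.7*cos(v)^2 - 0.71*cos(v) + 3.78)^2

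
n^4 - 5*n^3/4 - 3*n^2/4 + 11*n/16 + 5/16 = (n - 5/4)*(n - 1)*(n + 1/2)^2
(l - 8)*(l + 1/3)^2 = l^3 - 22*l^2/3 - 47*l/9 - 8/9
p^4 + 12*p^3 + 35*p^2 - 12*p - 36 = (p - 1)*(p + 1)*(p + 6)^2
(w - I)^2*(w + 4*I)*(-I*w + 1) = -I*w^4 + 3*w^3 - 5*I*w^2 + 3*w - 4*I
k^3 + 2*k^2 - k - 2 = (k - 1)*(k + 1)*(k + 2)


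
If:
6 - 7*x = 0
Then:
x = 6/7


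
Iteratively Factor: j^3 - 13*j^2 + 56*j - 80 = (j - 4)*(j^2 - 9*j + 20) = (j - 5)*(j - 4)*(j - 4)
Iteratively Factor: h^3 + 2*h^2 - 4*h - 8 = (h + 2)*(h^2 - 4) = (h - 2)*(h + 2)*(h + 2)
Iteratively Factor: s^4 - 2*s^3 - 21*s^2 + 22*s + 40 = (s - 2)*(s^3 - 21*s - 20) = (s - 2)*(s + 1)*(s^2 - s - 20) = (s - 2)*(s + 1)*(s + 4)*(s - 5)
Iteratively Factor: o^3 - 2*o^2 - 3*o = (o + 1)*(o^2 - 3*o) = o*(o + 1)*(o - 3)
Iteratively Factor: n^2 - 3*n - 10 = (n + 2)*(n - 5)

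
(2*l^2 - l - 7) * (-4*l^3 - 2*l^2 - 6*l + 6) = -8*l^5 + 18*l^3 + 32*l^2 + 36*l - 42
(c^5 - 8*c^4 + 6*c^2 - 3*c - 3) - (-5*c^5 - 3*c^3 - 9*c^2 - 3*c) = 6*c^5 - 8*c^4 + 3*c^3 + 15*c^2 - 3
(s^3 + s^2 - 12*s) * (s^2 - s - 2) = s^5 - 15*s^3 + 10*s^2 + 24*s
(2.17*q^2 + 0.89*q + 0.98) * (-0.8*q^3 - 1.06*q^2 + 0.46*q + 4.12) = -1.736*q^5 - 3.0122*q^4 - 0.7292*q^3 + 8.311*q^2 + 4.1176*q + 4.0376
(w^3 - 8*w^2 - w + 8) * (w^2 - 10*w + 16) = w^5 - 18*w^4 + 95*w^3 - 110*w^2 - 96*w + 128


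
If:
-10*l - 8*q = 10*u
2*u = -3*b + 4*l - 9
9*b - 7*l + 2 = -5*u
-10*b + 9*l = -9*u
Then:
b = 144/37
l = 1085/222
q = -200/37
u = -125/222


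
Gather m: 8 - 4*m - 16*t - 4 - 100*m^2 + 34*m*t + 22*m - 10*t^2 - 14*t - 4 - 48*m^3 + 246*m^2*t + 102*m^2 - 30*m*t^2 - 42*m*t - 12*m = -48*m^3 + m^2*(246*t + 2) + m*(-30*t^2 - 8*t + 6) - 10*t^2 - 30*t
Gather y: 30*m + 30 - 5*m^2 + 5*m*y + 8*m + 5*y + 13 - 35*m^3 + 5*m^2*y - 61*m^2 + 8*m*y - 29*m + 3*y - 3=-35*m^3 - 66*m^2 + 9*m + y*(5*m^2 + 13*m + 8) + 40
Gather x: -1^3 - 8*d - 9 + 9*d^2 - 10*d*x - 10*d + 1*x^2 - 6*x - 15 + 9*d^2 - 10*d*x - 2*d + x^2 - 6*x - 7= 18*d^2 - 20*d + 2*x^2 + x*(-20*d - 12) - 32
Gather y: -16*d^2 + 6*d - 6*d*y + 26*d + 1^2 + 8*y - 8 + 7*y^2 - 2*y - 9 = -16*d^2 + 32*d + 7*y^2 + y*(6 - 6*d) - 16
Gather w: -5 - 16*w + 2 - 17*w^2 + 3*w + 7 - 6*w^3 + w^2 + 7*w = -6*w^3 - 16*w^2 - 6*w + 4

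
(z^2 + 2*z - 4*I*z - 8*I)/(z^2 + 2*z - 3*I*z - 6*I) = (z - 4*I)/(z - 3*I)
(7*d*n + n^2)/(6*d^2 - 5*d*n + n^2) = n*(7*d + n)/(6*d^2 - 5*d*n + n^2)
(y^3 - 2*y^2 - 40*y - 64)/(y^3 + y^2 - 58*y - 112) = (y + 4)/(y + 7)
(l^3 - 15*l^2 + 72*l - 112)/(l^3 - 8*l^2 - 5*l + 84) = (l - 4)/(l + 3)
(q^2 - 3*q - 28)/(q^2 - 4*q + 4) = (q^2 - 3*q - 28)/(q^2 - 4*q + 4)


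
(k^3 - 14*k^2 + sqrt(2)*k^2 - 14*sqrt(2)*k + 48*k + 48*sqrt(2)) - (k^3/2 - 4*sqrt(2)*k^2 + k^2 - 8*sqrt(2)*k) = k^3/2 - 15*k^2 + 5*sqrt(2)*k^2 - 6*sqrt(2)*k + 48*k + 48*sqrt(2)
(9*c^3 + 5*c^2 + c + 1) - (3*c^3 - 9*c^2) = 6*c^3 + 14*c^2 + c + 1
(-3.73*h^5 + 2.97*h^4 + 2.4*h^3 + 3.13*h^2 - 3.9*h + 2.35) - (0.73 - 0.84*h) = -3.73*h^5 + 2.97*h^4 + 2.4*h^3 + 3.13*h^2 - 3.06*h + 1.62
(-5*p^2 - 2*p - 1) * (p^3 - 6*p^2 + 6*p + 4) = -5*p^5 + 28*p^4 - 19*p^3 - 26*p^2 - 14*p - 4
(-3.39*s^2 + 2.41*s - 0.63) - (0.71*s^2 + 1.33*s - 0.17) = -4.1*s^2 + 1.08*s - 0.46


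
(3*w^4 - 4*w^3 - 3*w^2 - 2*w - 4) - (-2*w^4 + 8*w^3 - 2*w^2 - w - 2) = 5*w^4 - 12*w^3 - w^2 - w - 2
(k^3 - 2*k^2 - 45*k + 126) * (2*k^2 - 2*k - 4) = 2*k^5 - 6*k^4 - 90*k^3 + 350*k^2 - 72*k - 504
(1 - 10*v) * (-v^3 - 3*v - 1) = 10*v^4 - v^3 + 30*v^2 + 7*v - 1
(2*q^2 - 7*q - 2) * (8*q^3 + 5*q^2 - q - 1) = 16*q^5 - 46*q^4 - 53*q^3 - 5*q^2 + 9*q + 2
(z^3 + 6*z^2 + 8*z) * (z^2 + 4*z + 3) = z^5 + 10*z^4 + 35*z^3 + 50*z^2 + 24*z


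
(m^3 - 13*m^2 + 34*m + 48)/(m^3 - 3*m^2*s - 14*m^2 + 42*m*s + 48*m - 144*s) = (-m - 1)/(-m + 3*s)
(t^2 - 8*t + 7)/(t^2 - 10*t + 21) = (t - 1)/(t - 3)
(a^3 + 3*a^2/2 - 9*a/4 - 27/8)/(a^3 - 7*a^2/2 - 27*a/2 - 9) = (a^2 - 9/4)/(a^2 - 5*a - 6)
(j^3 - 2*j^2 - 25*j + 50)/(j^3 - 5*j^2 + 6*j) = (j^2 - 25)/(j*(j - 3))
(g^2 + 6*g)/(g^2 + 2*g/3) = 3*(g + 6)/(3*g + 2)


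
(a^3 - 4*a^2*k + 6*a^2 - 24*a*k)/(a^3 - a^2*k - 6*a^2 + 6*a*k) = (a^2 - 4*a*k + 6*a - 24*k)/(a^2 - a*k - 6*a + 6*k)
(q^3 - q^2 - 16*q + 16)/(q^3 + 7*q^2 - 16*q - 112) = (q - 1)/(q + 7)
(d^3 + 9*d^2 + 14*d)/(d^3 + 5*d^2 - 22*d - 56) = d/(d - 4)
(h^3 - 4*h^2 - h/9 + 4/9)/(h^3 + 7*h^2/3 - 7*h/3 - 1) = (3*h^2 - 13*h + 4)/(3*(h^2 + 2*h - 3))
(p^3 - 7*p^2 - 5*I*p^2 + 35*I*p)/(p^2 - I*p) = (p^2 - 7*p - 5*I*p + 35*I)/(p - I)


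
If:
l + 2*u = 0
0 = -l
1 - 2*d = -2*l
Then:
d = 1/2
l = 0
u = 0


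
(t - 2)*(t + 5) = t^2 + 3*t - 10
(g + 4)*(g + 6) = g^2 + 10*g + 24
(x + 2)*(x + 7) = x^2 + 9*x + 14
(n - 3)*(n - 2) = n^2 - 5*n + 6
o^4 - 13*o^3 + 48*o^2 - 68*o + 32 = (o - 8)*(o - 2)^2*(o - 1)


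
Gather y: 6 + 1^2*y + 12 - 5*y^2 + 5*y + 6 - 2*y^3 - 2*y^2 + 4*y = -2*y^3 - 7*y^2 + 10*y + 24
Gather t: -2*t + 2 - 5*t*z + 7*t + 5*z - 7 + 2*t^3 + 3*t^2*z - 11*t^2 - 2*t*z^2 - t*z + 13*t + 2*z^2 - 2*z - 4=2*t^3 + t^2*(3*z - 11) + t*(-2*z^2 - 6*z + 18) + 2*z^2 + 3*z - 9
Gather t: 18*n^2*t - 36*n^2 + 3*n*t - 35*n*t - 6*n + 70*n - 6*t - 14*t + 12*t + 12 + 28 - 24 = -36*n^2 + 64*n + t*(18*n^2 - 32*n - 8) + 16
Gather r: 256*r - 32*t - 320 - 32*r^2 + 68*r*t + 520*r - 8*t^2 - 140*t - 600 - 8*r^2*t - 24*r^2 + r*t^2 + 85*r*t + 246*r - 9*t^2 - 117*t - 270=r^2*(-8*t - 56) + r*(t^2 + 153*t + 1022) - 17*t^2 - 289*t - 1190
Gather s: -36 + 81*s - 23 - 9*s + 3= 72*s - 56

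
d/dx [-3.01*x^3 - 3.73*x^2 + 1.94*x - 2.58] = -9.03*x^2 - 7.46*x + 1.94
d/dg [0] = 0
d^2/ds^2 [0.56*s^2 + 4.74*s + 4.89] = 1.12000000000000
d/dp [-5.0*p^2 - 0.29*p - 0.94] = -10.0*p - 0.29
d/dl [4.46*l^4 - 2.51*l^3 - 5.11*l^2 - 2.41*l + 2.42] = 17.84*l^3 - 7.53*l^2 - 10.22*l - 2.41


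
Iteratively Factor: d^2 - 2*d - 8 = (d - 4)*(d + 2)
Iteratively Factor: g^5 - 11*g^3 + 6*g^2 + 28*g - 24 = (g + 3)*(g^4 - 3*g^3 - 2*g^2 + 12*g - 8) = (g - 1)*(g + 3)*(g^3 - 2*g^2 - 4*g + 8) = (g - 1)*(g + 2)*(g + 3)*(g^2 - 4*g + 4) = (g - 2)*(g - 1)*(g + 2)*(g + 3)*(g - 2)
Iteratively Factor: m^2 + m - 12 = (m - 3)*(m + 4)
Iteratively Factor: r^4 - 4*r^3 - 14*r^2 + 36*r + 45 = (r + 3)*(r^3 - 7*r^2 + 7*r + 15) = (r - 3)*(r + 3)*(r^2 - 4*r - 5) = (r - 3)*(r + 1)*(r + 3)*(r - 5)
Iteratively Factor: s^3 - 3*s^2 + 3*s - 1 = (s - 1)*(s^2 - 2*s + 1) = (s - 1)^2*(s - 1)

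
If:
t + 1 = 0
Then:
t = -1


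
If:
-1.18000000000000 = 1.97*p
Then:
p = -0.60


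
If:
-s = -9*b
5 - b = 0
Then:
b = 5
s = 45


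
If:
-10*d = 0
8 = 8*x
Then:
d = 0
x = 1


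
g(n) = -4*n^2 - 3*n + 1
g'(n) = -8*n - 3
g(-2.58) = -17.89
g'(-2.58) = 17.64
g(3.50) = -58.50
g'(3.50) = -31.00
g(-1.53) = -3.77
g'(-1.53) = 9.24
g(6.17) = -169.79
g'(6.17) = -52.36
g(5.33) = -128.63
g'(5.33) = -45.64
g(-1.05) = -0.26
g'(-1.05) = 5.40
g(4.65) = -99.44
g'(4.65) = -40.20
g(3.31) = -52.75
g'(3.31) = -29.48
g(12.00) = -611.00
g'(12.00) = -99.00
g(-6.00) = -125.00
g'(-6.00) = 45.00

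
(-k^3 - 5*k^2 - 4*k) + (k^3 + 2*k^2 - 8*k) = -3*k^2 - 12*k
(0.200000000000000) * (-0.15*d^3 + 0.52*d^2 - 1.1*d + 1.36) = -0.03*d^3 + 0.104*d^2 - 0.22*d + 0.272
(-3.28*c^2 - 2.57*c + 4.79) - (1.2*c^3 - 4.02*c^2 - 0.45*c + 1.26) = -1.2*c^3 + 0.74*c^2 - 2.12*c + 3.53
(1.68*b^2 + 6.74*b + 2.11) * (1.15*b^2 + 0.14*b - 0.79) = 1.932*b^4 + 7.9862*b^3 + 2.0429*b^2 - 5.0292*b - 1.6669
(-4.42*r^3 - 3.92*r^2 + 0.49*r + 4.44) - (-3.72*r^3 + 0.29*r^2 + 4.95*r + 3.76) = -0.7*r^3 - 4.21*r^2 - 4.46*r + 0.680000000000001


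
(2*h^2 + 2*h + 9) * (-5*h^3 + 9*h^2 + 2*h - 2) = -10*h^5 + 8*h^4 - 23*h^3 + 81*h^2 + 14*h - 18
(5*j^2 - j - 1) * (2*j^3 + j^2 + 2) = 10*j^5 + 3*j^4 - 3*j^3 + 9*j^2 - 2*j - 2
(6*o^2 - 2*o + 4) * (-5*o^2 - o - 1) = -30*o^4 + 4*o^3 - 24*o^2 - 2*o - 4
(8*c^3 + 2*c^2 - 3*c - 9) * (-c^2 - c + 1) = -8*c^5 - 10*c^4 + 9*c^3 + 14*c^2 + 6*c - 9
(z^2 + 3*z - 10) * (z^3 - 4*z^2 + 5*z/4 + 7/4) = z^5 - z^4 - 83*z^3/4 + 91*z^2/2 - 29*z/4 - 35/2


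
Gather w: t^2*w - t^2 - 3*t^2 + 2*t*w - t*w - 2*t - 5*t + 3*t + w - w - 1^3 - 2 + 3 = -4*t^2 - 4*t + w*(t^2 + t)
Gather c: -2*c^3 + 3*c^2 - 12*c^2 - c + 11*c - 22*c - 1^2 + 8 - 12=-2*c^3 - 9*c^2 - 12*c - 5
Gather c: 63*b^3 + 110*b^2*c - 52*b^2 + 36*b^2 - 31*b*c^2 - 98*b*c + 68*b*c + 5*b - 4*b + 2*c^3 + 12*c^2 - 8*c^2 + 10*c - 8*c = 63*b^3 - 16*b^2 + b + 2*c^3 + c^2*(4 - 31*b) + c*(110*b^2 - 30*b + 2)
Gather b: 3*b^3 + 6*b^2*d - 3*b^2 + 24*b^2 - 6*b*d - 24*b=3*b^3 + b^2*(6*d + 21) + b*(-6*d - 24)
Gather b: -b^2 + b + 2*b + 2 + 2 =-b^2 + 3*b + 4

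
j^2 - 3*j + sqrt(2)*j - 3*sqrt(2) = (j - 3)*(j + sqrt(2))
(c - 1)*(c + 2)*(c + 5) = c^3 + 6*c^2 + 3*c - 10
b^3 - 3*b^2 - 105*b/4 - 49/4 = (b - 7)*(b + 1/2)*(b + 7/2)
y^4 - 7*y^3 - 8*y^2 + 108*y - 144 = (y - 6)*(y - 3)*(y - 2)*(y + 4)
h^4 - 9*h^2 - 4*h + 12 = (h - 3)*(h - 1)*(h + 2)^2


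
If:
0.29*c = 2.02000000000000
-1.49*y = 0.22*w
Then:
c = 6.97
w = -6.77272727272727*y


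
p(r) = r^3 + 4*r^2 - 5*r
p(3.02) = 48.93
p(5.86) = 309.29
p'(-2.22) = -7.97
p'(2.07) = 24.41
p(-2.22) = 19.87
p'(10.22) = 390.11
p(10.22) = 1434.16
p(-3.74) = 22.34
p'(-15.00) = 550.00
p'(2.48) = 33.29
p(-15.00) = -2400.00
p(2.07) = 15.66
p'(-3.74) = 7.04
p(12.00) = 2244.00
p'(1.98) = 22.60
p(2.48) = 27.45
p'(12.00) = 523.00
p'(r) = 3*r^2 + 8*r - 5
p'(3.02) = 46.52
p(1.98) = 13.54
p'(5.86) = 144.90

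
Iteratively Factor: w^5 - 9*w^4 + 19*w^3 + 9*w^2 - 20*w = (w - 1)*(w^4 - 8*w^3 + 11*w^2 + 20*w) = (w - 5)*(w - 1)*(w^3 - 3*w^2 - 4*w) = w*(w - 5)*(w - 1)*(w^2 - 3*w - 4) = w*(w - 5)*(w - 1)*(w + 1)*(w - 4)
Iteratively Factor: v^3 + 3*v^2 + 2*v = (v)*(v^2 + 3*v + 2) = v*(v + 2)*(v + 1)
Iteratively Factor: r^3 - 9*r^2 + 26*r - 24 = (r - 3)*(r^2 - 6*r + 8) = (r - 4)*(r - 3)*(r - 2)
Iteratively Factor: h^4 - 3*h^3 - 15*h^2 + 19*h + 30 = (h + 3)*(h^3 - 6*h^2 + 3*h + 10) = (h - 2)*(h + 3)*(h^2 - 4*h - 5) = (h - 2)*(h + 1)*(h + 3)*(h - 5)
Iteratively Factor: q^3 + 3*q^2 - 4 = (q - 1)*(q^2 + 4*q + 4) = (q - 1)*(q + 2)*(q + 2)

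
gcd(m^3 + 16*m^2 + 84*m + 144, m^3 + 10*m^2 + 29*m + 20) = m + 4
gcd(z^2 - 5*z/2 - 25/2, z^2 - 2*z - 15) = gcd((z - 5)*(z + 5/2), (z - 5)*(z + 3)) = z - 5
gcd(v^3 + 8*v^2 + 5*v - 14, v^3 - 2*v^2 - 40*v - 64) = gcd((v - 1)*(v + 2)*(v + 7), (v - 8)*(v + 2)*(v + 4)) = v + 2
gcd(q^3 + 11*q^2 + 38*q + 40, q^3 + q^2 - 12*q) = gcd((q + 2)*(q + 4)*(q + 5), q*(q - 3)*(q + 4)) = q + 4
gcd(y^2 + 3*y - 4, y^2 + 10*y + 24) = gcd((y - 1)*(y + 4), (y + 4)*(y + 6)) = y + 4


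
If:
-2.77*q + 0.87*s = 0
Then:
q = 0.314079422382672*s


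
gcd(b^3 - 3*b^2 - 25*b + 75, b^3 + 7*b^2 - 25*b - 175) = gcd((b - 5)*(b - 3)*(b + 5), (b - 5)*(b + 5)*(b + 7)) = b^2 - 25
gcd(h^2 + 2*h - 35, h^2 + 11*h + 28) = h + 7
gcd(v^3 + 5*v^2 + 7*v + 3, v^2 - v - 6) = 1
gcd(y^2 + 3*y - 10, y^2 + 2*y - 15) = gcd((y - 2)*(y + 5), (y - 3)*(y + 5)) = y + 5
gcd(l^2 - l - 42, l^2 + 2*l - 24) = l + 6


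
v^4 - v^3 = v^3*(v - 1)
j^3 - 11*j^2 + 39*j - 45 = (j - 5)*(j - 3)^2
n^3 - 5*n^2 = n^2*(n - 5)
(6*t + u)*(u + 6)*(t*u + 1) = 6*t^2*u^2 + 36*t^2*u + t*u^3 + 6*t*u^2 + 6*t*u + 36*t + u^2 + 6*u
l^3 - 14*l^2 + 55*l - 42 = (l - 7)*(l - 6)*(l - 1)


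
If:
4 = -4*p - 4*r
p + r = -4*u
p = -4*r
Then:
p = -4/3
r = 1/3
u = 1/4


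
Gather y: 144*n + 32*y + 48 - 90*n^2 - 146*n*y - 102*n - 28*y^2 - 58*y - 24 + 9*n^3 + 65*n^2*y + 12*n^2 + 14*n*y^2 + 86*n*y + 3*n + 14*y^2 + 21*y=9*n^3 - 78*n^2 + 45*n + y^2*(14*n - 14) + y*(65*n^2 - 60*n - 5) + 24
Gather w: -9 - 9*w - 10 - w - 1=-10*w - 20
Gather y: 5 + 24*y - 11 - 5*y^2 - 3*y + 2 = -5*y^2 + 21*y - 4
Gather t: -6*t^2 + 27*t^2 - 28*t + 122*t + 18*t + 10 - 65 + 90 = 21*t^2 + 112*t + 35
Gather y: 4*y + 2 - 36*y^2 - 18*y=-36*y^2 - 14*y + 2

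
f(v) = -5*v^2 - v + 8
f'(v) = -10*v - 1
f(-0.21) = 7.99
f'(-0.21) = 1.10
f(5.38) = -142.10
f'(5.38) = -54.80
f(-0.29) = 7.87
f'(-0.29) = 1.90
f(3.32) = -50.43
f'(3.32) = -34.20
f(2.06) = -15.28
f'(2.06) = -21.60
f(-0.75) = 5.94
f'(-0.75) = 6.50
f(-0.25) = 7.94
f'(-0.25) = 1.50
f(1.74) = -8.88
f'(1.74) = -18.40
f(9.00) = -406.00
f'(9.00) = -91.00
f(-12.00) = -700.00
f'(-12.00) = 119.00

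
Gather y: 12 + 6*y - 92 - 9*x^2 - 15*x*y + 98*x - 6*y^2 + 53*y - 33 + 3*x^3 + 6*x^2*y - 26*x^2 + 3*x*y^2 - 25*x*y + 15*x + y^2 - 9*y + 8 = 3*x^3 - 35*x^2 + 113*x + y^2*(3*x - 5) + y*(6*x^2 - 40*x + 50) - 105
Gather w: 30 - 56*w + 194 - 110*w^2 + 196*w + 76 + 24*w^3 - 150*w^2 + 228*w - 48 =24*w^3 - 260*w^2 + 368*w + 252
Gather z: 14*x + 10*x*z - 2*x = 10*x*z + 12*x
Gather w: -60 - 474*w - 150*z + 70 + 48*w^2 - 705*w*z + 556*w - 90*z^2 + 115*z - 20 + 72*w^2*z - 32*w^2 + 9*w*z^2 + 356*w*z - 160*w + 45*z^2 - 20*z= w^2*(72*z + 16) + w*(9*z^2 - 349*z - 78) - 45*z^2 - 55*z - 10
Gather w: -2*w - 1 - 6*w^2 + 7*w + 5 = -6*w^2 + 5*w + 4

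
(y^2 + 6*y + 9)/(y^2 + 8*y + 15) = (y + 3)/(y + 5)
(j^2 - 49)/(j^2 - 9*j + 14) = (j + 7)/(j - 2)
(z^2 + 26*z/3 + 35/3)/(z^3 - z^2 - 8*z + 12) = (z^2 + 26*z/3 + 35/3)/(z^3 - z^2 - 8*z + 12)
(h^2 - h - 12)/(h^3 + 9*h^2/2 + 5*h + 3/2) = 2*(h - 4)/(2*h^2 + 3*h + 1)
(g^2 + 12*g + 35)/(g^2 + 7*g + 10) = (g + 7)/(g + 2)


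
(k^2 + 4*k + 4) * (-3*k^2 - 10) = -3*k^4 - 12*k^3 - 22*k^2 - 40*k - 40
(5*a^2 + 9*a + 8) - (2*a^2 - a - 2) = 3*a^2 + 10*a + 10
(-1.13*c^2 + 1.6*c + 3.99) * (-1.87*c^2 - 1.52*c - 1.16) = 2.1131*c^4 - 1.2744*c^3 - 8.5825*c^2 - 7.9208*c - 4.6284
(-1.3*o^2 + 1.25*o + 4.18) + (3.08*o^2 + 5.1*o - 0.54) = 1.78*o^2 + 6.35*o + 3.64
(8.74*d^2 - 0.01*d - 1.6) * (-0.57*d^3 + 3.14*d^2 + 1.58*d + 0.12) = -4.9818*d^5 + 27.4493*d^4 + 14.6898*d^3 - 3.991*d^2 - 2.5292*d - 0.192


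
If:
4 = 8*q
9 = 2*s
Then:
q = 1/2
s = 9/2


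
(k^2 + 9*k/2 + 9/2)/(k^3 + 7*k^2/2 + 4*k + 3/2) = (k + 3)/(k^2 + 2*k + 1)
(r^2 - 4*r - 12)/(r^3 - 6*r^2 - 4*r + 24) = 1/(r - 2)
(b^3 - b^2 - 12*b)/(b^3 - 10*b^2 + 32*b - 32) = b*(b + 3)/(b^2 - 6*b + 8)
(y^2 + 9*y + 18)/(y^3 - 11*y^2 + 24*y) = (y^2 + 9*y + 18)/(y*(y^2 - 11*y + 24))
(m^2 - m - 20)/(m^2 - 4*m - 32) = (m - 5)/(m - 8)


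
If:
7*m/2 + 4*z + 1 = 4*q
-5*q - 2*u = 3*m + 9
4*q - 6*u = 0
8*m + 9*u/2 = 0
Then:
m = 81/125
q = -216/125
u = -144/125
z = -509/200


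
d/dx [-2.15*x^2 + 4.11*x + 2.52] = 4.11 - 4.3*x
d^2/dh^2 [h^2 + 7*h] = 2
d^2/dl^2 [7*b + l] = 0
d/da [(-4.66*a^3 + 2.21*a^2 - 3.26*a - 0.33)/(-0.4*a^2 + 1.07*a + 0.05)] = (1.864*a^4 - 9.9724*a^3 + 0.361700000000001*a^2 - 0.0430000000000001*a + 0.1901)/(0.16*a^4 - 0.856*a^3 + 1.1049*a^2 + 0.107*a + 0.0025)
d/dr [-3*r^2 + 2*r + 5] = 2 - 6*r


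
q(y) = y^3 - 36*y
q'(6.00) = 72.00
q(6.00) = 0.00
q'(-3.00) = -9.00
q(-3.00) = 81.00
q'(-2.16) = -22.00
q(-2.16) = 67.68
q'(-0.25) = -35.81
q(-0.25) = 8.98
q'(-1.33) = -30.69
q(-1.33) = 45.53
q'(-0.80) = -34.08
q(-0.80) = 28.29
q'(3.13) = -6.61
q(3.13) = -82.02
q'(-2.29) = -20.27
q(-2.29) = 70.43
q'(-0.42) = -35.47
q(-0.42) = 15.05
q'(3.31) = -3.13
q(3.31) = -82.90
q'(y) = 3*y^2 - 36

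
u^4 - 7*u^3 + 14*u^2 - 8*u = u*(u - 4)*(u - 2)*(u - 1)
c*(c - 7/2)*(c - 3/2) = c^3 - 5*c^2 + 21*c/4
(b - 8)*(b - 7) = b^2 - 15*b + 56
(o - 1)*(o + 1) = o^2 - 1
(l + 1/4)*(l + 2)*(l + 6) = l^3 + 33*l^2/4 + 14*l + 3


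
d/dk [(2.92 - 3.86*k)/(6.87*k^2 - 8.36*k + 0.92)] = (26.5182*k^2 - 40.1208*k + 20.86)/(47.1969*k^4 - 114.8664*k^3 + 82.5304*k^2 - 15.3824*k + 0.8464)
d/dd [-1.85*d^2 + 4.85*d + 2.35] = 4.85 - 3.7*d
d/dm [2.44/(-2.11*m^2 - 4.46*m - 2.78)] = (10.2968*m + 10.8824)/(2.11*m^2 + 4.46*m + 2.78)^2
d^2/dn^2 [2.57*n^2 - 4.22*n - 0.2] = 5.14000000000000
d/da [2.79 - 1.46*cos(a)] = 1.46*sin(a)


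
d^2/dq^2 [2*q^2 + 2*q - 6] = 4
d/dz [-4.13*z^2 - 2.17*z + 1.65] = -8.26*z - 2.17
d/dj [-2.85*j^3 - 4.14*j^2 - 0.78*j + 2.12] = -8.55*j^2 - 8.28*j - 0.78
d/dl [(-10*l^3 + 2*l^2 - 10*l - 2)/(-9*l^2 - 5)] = 2*(45*l^4 + 30*l^2 - 28*l + 25)/(81*l^4 + 90*l^2 + 25)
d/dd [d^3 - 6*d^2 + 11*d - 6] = 3*d^2 - 12*d + 11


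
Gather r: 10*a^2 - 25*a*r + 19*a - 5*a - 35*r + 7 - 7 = 10*a^2 + 14*a + r*(-25*a - 35)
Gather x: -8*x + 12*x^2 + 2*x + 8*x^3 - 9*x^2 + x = 8*x^3 + 3*x^2 - 5*x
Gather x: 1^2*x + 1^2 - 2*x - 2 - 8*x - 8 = -9*x - 9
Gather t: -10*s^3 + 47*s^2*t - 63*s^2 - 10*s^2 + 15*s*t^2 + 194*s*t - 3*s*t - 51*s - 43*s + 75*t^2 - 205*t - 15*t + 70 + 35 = -10*s^3 - 73*s^2 - 94*s + t^2*(15*s + 75) + t*(47*s^2 + 191*s - 220) + 105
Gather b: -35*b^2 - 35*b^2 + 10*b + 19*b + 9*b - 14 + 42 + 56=-70*b^2 + 38*b + 84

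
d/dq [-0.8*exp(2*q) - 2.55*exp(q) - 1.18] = (-1.6*exp(q) - 2.55)*exp(q)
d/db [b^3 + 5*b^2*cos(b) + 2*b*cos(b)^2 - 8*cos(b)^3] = -5*b^2*sin(b) + 3*b^2 - 2*b*sin(2*b) + 10*b*cos(b) + 24*sin(b)*cos(b)^2 + 2*cos(b)^2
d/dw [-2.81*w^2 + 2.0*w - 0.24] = 2.0 - 5.62*w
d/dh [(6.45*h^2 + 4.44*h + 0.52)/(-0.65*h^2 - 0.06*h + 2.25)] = (2.499*h^2 + 29.701*h + 10.0212)/(0.4225*h^4 + 0.078*h^3 - 2.9214*h^2 - 0.27*h + 5.0625)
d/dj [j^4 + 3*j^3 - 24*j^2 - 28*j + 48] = 4*j^3 + 9*j^2 - 48*j - 28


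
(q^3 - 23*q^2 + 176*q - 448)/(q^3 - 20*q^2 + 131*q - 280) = (q - 8)/(q - 5)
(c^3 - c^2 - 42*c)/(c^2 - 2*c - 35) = c*(c + 6)/(c + 5)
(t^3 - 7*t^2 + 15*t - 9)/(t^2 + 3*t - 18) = (t^2 - 4*t + 3)/(t + 6)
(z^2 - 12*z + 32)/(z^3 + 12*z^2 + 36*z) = (z^2 - 12*z + 32)/(z*(z^2 + 12*z + 36))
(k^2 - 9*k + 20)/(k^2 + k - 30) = (k - 4)/(k + 6)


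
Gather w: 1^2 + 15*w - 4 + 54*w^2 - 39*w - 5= 54*w^2 - 24*w - 8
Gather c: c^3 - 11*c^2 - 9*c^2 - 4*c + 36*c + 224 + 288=c^3 - 20*c^2 + 32*c + 512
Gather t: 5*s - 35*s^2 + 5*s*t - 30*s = -35*s^2 + 5*s*t - 25*s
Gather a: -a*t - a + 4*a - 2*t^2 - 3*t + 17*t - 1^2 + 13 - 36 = a*(3 - t) - 2*t^2 + 14*t - 24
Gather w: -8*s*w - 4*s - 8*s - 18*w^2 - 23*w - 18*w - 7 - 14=-12*s - 18*w^2 + w*(-8*s - 41) - 21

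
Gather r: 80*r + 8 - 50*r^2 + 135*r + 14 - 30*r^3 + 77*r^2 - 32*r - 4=-30*r^3 + 27*r^2 + 183*r + 18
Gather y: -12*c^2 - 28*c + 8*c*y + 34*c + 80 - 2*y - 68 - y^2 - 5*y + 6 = -12*c^2 + 6*c - y^2 + y*(8*c - 7) + 18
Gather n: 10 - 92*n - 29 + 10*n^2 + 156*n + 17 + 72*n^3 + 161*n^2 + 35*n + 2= 72*n^3 + 171*n^2 + 99*n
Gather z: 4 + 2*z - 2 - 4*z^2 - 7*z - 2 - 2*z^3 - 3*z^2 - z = -2*z^3 - 7*z^2 - 6*z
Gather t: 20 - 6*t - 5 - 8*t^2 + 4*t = -8*t^2 - 2*t + 15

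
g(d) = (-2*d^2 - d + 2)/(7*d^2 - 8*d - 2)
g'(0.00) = 4.50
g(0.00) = -1.00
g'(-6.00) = 0.01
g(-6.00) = -0.21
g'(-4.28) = 0.02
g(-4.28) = -0.19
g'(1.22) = 15.47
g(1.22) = 1.64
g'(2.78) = 0.16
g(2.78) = -0.54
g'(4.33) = 0.04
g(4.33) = -0.42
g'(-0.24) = 230.95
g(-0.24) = 6.57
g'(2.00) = 0.70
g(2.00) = -0.80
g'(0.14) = 1.76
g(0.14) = -0.61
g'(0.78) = 1.03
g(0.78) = -0.00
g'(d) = (8 - 14*d)*(-2*d^2 - d + 2)/(7*d^2 - 8*d - 2)^2 + (-4*d - 1)/(7*d^2 - 8*d - 2) = (23*d^2 - 20*d + 18)/(49*d^4 - 112*d^3 + 36*d^2 + 32*d + 4)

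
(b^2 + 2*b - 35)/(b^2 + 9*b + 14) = (b - 5)/(b + 2)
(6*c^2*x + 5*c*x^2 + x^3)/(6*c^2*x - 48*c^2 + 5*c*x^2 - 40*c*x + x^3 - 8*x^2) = x/(x - 8)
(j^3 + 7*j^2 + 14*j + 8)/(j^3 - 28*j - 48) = (j + 1)/(j - 6)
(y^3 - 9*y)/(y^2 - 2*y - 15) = y*(y - 3)/(y - 5)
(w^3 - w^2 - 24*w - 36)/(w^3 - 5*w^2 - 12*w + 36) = (w + 2)/(w - 2)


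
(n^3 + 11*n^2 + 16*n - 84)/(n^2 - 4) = (n^2 + 13*n + 42)/(n + 2)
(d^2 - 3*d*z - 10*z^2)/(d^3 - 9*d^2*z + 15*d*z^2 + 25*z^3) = (-d - 2*z)/(-d^2 + 4*d*z + 5*z^2)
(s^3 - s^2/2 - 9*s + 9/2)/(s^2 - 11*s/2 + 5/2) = (s^2 - 9)/(s - 5)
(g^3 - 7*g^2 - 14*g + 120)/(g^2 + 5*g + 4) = (g^2 - 11*g + 30)/(g + 1)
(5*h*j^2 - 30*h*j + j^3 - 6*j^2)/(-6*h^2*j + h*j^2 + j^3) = (5*h*j - 30*h + j^2 - 6*j)/(-6*h^2 + h*j + j^2)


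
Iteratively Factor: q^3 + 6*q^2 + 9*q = (q)*(q^2 + 6*q + 9) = q*(q + 3)*(q + 3)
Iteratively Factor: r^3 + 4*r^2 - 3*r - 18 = (r + 3)*(r^2 + r - 6) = (r + 3)^2*(r - 2)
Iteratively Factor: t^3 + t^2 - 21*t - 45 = (t + 3)*(t^2 - 2*t - 15) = (t + 3)^2*(t - 5)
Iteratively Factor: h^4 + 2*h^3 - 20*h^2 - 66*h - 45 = (h + 3)*(h^3 - h^2 - 17*h - 15) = (h - 5)*(h + 3)*(h^2 + 4*h + 3) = (h - 5)*(h + 3)^2*(h + 1)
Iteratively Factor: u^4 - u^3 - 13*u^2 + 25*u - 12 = (u - 1)*(u^3 - 13*u + 12) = (u - 1)*(u + 4)*(u^2 - 4*u + 3) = (u - 3)*(u - 1)*(u + 4)*(u - 1)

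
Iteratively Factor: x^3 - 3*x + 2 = (x - 1)*(x^2 + x - 2) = (x - 1)*(x + 2)*(x - 1)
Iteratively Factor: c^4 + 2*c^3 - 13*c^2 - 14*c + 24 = (c - 3)*(c^3 + 5*c^2 + 2*c - 8) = (c - 3)*(c + 2)*(c^2 + 3*c - 4) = (c - 3)*(c + 2)*(c + 4)*(c - 1)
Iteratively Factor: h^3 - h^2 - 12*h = (h - 4)*(h^2 + 3*h) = (h - 4)*(h + 3)*(h)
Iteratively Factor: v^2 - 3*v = (v - 3)*(v)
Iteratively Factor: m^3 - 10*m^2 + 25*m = (m)*(m^2 - 10*m + 25) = m*(m - 5)*(m - 5)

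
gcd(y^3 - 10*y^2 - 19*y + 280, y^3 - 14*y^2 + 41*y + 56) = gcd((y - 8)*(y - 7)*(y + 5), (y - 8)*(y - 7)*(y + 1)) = y^2 - 15*y + 56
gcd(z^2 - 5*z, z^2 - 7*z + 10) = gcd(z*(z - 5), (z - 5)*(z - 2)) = z - 5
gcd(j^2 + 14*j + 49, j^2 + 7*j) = j + 7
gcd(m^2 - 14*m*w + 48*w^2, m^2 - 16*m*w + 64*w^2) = -m + 8*w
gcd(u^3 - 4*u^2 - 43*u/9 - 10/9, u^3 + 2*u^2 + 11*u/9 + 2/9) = u^2 + u + 2/9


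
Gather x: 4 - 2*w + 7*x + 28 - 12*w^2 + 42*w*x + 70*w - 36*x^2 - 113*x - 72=-12*w^2 + 68*w - 36*x^2 + x*(42*w - 106) - 40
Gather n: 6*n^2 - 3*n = 6*n^2 - 3*n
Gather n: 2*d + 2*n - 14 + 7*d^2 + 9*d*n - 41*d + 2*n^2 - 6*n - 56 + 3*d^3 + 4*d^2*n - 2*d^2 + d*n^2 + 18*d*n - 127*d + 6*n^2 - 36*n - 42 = 3*d^3 + 5*d^2 - 166*d + n^2*(d + 8) + n*(4*d^2 + 27*d - 40) - 112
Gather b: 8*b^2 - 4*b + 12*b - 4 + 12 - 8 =8*b^2 + 8*b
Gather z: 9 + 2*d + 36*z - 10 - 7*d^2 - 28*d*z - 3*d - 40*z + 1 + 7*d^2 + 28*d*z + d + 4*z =0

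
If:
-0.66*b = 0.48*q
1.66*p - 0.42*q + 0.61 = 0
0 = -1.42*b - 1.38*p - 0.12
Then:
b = 0.41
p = -0.51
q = -0.57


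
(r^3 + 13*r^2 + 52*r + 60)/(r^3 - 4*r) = (r^2 + 11*r + 30)/(r*(r - 2))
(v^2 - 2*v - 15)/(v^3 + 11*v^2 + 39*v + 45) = (v - 5)/(v^2 + 8*v + 15)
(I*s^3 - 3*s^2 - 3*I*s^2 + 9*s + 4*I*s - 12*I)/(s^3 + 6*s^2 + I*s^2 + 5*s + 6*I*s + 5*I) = (I*s^3 - 3*s^2*(1 + I) + s*(9 + 4*I) - 12*I)/(s^3 + s^2*(6 + I) + s*(5 + 6*I) + 5*I)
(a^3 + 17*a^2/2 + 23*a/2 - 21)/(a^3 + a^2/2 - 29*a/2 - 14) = (a^2 + 5*a - 6)/(a^2 - 3*a - 4)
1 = 1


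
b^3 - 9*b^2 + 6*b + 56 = (b - 7)*(b - 4)*(b + 2)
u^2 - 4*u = u*(u - 4)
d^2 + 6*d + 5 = (d + 1)*(d + 5)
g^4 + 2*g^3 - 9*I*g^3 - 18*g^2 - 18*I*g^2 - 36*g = g*(g + 2)*(g - 6*I)*(g - 3*I)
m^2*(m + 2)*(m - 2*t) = m^4 - 2*m^3*t + 2*m^3 - 4*m^2*t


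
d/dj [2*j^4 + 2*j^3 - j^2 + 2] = 2*j*(4*j^2 + 3*j - 1)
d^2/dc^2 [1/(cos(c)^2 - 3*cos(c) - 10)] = (4*sin(c)^4 - 51*sin(c)^2 - 75*cos(c)/4 - 9*cos(3*c)/4 + 9)/(sin(c)^2 + 3*cos(c) + 9)^3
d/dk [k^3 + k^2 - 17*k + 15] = 3*k^2 + 2*k - 17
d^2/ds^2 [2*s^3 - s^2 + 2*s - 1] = 12*s - 2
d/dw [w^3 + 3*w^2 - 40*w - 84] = 3*w^2 + 6*w - 40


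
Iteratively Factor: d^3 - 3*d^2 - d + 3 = (d - 1)*(d^2 - 2*d - 3) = (d - 3)*(d - 1)*(d + 1)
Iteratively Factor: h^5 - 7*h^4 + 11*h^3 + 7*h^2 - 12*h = (h - 3)*(h^4 - 4*h^3 - h^2 + 4*h) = (h - 3)*(h - 1)*(h^3 - 3*h^2 - 4*h) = (h - 4)*(h - 3)*(h - 1)*(h^2 + h) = h*(h - 4)*(h - 3)*(h - 1)*(h + 1)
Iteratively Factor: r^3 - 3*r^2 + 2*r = (r - 1)*(r^2 - 2*r) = r*(r - 1)*(r - 2)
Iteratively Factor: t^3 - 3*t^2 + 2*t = (t - 1)*(t^2 - 2*t) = t*(t - 1)*(t - 2)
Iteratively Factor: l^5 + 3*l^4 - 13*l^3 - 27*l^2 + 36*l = (l + 3)*(l^4 - 13*l^2 + 12*l) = (l + 3)*(l + 4)*(l^3 - 4*l^2 + 3*l) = l*(l + 3)*(l + 4)*(l^2 - 4*l + 3) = l*(l - 1)*(l + 3)*(l + 4)*(l - 3)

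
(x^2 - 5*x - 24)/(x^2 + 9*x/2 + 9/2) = 2*(x - 8)/(2*x + 3)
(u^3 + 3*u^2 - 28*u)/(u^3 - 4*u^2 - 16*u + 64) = u*(u + 7)/(u^2 - 16)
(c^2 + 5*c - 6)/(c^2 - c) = (c + 6)/c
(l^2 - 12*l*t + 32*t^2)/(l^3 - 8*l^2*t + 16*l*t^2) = (-l + 8*t)/(l*(-l + 4*t))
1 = 1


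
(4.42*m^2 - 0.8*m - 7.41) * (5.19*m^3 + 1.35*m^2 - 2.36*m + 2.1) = 22.9398*m^5 + 1.815*m^4 - 49.9691*m^3 + 1.1665*m^2 + 15.8076*m - 15.561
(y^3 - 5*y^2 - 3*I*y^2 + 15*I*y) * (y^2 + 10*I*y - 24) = y^5 - 5*y^4 + 7*I*y^4 + 6*y^3 - 35*I*y^3 - 30*y^2 + 72*I*y^2 - 360*I*y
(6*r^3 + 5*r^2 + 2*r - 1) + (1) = 6*r^3 + 5*r^2 + 2*r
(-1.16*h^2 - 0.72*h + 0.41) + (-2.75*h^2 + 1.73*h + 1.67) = -3.91*h^2 + 1.01*h + 2.08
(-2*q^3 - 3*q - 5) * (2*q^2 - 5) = -4*q^5 + 4*q^3 - 10*q^2 + 15*q + 25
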